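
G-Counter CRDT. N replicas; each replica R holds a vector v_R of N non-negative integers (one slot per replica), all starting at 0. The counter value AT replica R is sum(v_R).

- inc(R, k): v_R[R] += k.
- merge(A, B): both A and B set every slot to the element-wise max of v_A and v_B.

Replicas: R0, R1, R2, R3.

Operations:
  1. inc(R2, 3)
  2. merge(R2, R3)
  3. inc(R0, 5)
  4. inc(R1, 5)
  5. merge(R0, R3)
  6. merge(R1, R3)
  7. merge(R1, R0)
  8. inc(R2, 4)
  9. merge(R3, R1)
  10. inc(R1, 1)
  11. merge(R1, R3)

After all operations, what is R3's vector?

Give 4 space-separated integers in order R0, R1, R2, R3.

Answer: 5 6 3 0

Derivation:
Op 1: inc R2 by 3 -> R2=(0,0,3,0) value=3
Op 2: merge R2<->R3 -> R2=(0,0,3,0) R3=(0,0,3,0)
Op 3: inc R0 by 5 -> R0=(5,0,0,0) value=5
Op 4: inc R1 by 5 -> R1=(0,5,0,0) value=5
Op 5: merge R0<->R3 -> R0=(5,0,3,0) R3=(5,0,3,0)
Op 6: merge R1<->R3 -> R1=(5,5,3,0) R3=(5,5,3,0)
Op 7: merge R1<->R0 -> R1=(5,5,3,0) R0=(5,5,3,0)
Op 8: inc R2 by 4 -> R2=(0,0,7,0) value=7
Op 9: merge R3<->R1 -> R3=(5,5,3,0) R1=(5,5,3,0)
Op 10: inc R1 by 1 -> R1=(5,6,3,0) value=14
Op 11: merge R1<->R3 -> R1=(5,6,3,0) R3=(5,6,3,0)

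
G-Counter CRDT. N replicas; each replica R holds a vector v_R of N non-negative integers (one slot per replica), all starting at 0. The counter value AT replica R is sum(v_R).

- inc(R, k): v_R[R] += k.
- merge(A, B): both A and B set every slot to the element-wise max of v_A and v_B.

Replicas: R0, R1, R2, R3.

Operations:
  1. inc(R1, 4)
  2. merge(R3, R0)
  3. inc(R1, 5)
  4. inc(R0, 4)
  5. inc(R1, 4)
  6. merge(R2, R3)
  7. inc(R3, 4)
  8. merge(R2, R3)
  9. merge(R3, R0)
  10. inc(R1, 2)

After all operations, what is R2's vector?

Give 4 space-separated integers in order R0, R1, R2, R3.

Answer: 0 0 0 4

Derivation:
Op 1: inc R1 by 4 -> R1=(0,4,0,0) value=4
Op 2: merge R3<->R0 -> R3=(0,0,0,0) R0=(0,0,0,0)
Op 3: inc R1 by 5 -> R1=(0,9,0,0) value=9
Op 4: inc R0 by 4 -> R0=(4,0,0,0) value=4
Op 5: inc R1 by 4 -> R1=(0,13,0,0) value=13
Op 6: merge R2<->R3 -> R2=(0,0,0,0) R3=(0,0,0,0)
Op 7: inc R3 by 4 -> R3=(0,0,0,4) value=4
Op 8: merge R2<->R3 -> R2=(0,0,0,4) R3=(0,0,0,4)
Op 9: merge R3<->R0 -> R3=(4,0,0,4) R0=(4,0,0,4)
Op 10: inc R1 by 2 -> R1=(0,15,0,0) value=15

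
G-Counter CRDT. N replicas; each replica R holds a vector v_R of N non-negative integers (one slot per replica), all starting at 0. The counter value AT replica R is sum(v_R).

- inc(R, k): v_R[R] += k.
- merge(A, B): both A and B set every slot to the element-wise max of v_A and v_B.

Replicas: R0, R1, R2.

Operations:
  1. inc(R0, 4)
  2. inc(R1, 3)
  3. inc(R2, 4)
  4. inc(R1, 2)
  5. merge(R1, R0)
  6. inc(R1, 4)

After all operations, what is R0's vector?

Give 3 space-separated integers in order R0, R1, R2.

Op 1: inc R0 by 4 -> R0=(4,0,0) value=4
Op 2: inc R1 by 3 -> R1=(0,3,0) value=3
Op 3: inc R2 by 4 -> R2=(0,0,4) value=4
Op 4: inc R1 by 2 -> R1=(0,5,0) value=5
Op 5: merge R1<->R0 -> R1=(4,5,0) R0=(4,5,0)
Op 6: inc R1 by 4 -> R1=(4,9,0) value=13

Answer: 4 5 0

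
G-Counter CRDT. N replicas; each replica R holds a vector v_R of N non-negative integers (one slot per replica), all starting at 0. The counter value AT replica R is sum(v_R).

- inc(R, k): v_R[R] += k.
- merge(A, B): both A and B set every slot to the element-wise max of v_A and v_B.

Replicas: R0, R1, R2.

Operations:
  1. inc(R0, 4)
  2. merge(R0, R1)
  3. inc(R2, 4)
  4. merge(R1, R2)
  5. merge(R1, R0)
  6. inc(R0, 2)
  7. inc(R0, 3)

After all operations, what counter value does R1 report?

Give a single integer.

Op 1: inc R0 by 4 -> R0=(4,0,0) value=4
Op 2: merge R0<->R1 -> R0=(4,0,0) R1=(4,0,0)
Op 3: inc R2 by 4 -> R2=(0,0,4) value=4
Op 4: merge R1<->R2 -> R1=(4,0,4) R2=(4,0,4)
Op 5: merge R1<->R0 -> R1=(4,0,4) R0=(4,0,4)
Op 6: inc R0 by 2 -> R0=(6,0,4) value=10
Op 7: inc R0 by 3 -> R0=(9,0,4) value=13

Answer: 8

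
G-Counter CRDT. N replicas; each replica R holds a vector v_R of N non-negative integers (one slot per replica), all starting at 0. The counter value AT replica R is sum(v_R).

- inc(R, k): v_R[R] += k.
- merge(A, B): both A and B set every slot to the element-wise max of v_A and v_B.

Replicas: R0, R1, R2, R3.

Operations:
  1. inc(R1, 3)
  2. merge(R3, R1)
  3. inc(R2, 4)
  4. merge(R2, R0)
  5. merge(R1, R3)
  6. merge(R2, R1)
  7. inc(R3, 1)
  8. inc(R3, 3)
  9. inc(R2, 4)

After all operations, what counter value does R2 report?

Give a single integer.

Op 1: inc R1 by 3 -> R1=(0,3,0,0) value=3
Op 2: merge R3<->R1 -> R3=(0,3,0,0) R1=(0,3,0,0)
Op 3: inc R2 by 4 -> R2=(0,0,4,0) value=4
Op 4: merge R2<->R0 -> R2=(0,0,4,0) R0=(0,0,4,0)
Op 5: merge R1<->R3 -> R1=(0,3,0,0) R3=(0,3,0,0)
Op 6: merge R2<->R1 -> R2=(0,3,4,0) R1=(0,3,4,0)
Op 7: inc R3 by 1 -> R3=(0,3,0,1) value=4
Op 8: inc R3 by 3 -> R3=(0,3,0,4) value=7
Op 9: inc R2 by 4 -> R2=(0,3,8,0) value=11

Answer: 11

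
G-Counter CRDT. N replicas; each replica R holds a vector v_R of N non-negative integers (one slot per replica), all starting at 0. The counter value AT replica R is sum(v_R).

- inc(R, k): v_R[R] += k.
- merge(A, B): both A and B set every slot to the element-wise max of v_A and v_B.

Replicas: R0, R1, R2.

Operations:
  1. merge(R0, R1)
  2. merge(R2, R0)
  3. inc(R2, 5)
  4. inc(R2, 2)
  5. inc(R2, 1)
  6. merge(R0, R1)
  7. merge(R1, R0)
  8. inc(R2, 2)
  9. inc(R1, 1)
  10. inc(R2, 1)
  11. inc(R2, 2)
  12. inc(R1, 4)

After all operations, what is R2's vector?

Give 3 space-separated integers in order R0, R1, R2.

Op 1: merge R0<->R1 -> R0=(0,0,0) R1=(0,0,0)
Op 2: merge R2<->R0 -> R2=(0,0,0) R0=(0,0,0)
Op 3: inc R2 by 5 -> R2=(0,0,5) value=5
Op 4: inc R2 by 2 -> R2=(0,0,7) value=7
Op 5: inc R2 by 1 -> R2=(0,0,8) value=8
Op 6: merge R0<->R1 -> R0=(0,0,0) R1=(0,0,0)
Op 7: merge R1<->R0 -> R1=(0,0,0) R0=(0,0,0)
Op 8: inc R2 by 2 -> R2=(0,0,10) value=10
Op 9: inc R1 by 1 -> R1=(0,1,0) value=1
Op 10: inc R2 by 1 -> R2=(0,0,11) value=11
Op 11: inc R2 by 2 -> R2=(0,0,13) value=13
Op 12: inc R1 by 4 -> R1=(0,5,0) value=5

Answer: 0 0 13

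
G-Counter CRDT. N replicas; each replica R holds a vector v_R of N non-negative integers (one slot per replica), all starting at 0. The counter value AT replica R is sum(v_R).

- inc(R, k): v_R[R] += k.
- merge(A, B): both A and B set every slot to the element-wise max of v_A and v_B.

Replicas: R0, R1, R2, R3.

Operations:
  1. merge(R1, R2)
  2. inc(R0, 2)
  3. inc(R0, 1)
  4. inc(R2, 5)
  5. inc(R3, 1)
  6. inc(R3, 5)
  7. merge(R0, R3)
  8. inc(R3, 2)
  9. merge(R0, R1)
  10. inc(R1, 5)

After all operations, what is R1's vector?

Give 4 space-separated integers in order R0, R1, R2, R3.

Answer: 3 5 0 6

Derivation:
Op 1: merge R1<->R2 -> R1=(0,0,0,0) R2=(0,0,0,0)
Op 2: inc R0 by 2 -> R0=(2,0,0,0) value=2
Op 3: inc R0 by 1 -> R0=(3,0,0,0) value=3
Op 4: inc R2 by 5 -> R2=(0,0,5,0) value=5
Op 5: inc R3 by 1 -> R3=(0,0,0,1) value=1
Op 6: inc R3 by 5 -> R3=(0,0,0,6) value=6
Op 7: merge R0<->R3 -> R0=(3,0,0,6) R3=(3,0,0,6)
Op 8: inc R3 by 2 -> R3=(3,0,0,8) value=11
Op 9: merge R0<->R1 -> R0=(3,0,0,6) R1=(3,0,0,6)
Op 10: inc R1 by 5 -> R1=(3,5,0,6) value=14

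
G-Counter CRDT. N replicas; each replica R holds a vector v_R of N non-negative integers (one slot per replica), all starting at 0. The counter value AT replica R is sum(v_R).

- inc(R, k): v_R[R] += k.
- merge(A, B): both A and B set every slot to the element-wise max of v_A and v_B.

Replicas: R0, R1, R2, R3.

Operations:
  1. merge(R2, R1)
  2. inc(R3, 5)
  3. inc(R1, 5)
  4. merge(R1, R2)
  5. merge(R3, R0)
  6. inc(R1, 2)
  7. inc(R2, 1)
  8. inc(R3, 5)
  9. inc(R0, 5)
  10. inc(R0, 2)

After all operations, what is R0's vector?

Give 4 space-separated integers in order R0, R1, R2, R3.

Op 1: merge R2<->R1 -> R2=(0,0,0,0) R1=(0,0,0,0)
Op 2: inc R3 by 5 -> R3=(0,0,0,5) value=5
Op 3: inc R1 by 5 -> R1=(0,5,0,0) value=5
Op 4: merge R1<->R2 -> R1=(0,5,0,0) R2=(0,5,0,0)
Op 5: merge R3<->R0 -> R3=(0,0,0,5) R0=(0,0,0,5)
Op 6: inc R1 by 2 -> R1=(0,7,0,0) value=7
Op 7: inc R2 by 1 -> R2=(0,5,1,0) value=6
Op 8: inc R3 by 5 -> R3=(0,0,0,10) value=10
Op 9: inc R0 by 5 -> R0=(5,0,0,5) value=10
Op 10: inc R0 by 2 -> R0=(7,0,0,5) value=12

Answer: 7 0 0 5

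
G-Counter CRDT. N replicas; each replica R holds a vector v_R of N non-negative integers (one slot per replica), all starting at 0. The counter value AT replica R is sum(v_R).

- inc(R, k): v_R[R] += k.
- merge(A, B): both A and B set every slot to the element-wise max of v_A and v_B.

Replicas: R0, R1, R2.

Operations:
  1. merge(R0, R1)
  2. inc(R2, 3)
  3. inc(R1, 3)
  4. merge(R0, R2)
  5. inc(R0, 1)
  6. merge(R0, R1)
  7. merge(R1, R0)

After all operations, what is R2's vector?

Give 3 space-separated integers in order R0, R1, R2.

Op 1: merge R0<->R1 -> R0=(0,0,0) R1=(0,0,0)
Op 2: inc R2 by 3 -> R2=(0,0,3) value=3
Op 3: inc R1 by 3 -> R1=(0,3,0) value=3
Op 4: merge R0<->R2 -> R0=(0,0,3) R2=(0,0,3)
Op 5: inc R0 by 1 -> R0=(1,0,3) value=4
Op 6: merge R0<->R1 -> R0=(1,3,3) R1=(1,3,3)
Op 7: merge R1<->R0 -> R1=(1,3,3) R0=(1,3,3)

Answer: 0 0 3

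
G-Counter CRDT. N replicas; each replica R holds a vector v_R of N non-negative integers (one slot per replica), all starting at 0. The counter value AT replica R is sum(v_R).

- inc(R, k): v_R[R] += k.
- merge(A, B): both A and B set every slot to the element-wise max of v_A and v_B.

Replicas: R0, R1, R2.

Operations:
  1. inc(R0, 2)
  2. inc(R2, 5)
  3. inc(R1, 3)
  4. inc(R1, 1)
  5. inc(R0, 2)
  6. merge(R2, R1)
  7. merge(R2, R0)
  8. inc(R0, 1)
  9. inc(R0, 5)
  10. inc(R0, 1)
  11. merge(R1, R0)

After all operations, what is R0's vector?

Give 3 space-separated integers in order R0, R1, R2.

Answer: 11 4 5

Derivation:
Op 1: inc R0 by 2 -> R0=(2,0,0) value=2
Op 2: inc R2 by 5 -> R2=(0,0,5) value=5
Op 3: inc R1 by 3 -> R1=(0,3,0) value=3
Op 4: inc R1 by 1 -> R1=(0,4,0) value=4
Op 5: inc R0 by 2 -> R0=(4,0,0) value=4
Op 6: merge R2<->R1 -> R2=(0,4,5) R1=(0,4,5)
Op 7: merge R2<->R0 -> R2=(4,4,5) R0=(4,4,5)
Op 8: inc R0 by 1 -> R0=(5,4,5) value=14
Op 9: inc R0 by 5 -> R0=(10,4,5) value=19
Op 10: inc R0 by 1 -> R0=(11,4,5) value=20
Op 11: merge R1<->R0 -> R1=(11,4,5) R0=(11,4,5)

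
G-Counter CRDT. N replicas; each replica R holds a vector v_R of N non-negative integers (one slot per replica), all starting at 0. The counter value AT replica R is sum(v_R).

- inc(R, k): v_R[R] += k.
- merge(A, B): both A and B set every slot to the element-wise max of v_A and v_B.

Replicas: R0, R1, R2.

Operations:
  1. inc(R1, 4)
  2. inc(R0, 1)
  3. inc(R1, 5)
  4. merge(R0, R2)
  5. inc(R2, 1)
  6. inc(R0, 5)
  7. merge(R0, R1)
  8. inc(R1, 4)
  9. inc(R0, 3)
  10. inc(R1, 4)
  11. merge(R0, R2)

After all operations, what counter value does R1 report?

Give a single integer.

Answer: 23

Derivation:
Op 1: inc R1 by 4 -> R1=(0,4,0) value=4
Op 2: inc R0 by 1 -> R0=(1,0,0) value=1
Op 3: inc R1 by 5 -> R1=(0,9,0) value=9
Op 4: merge R0<->R2 -> R0=(1,0,0) R2=(1,0,0)
Op 5: inc R2 by 1 -> R2=(1,0,1) value=2
Op 6: inc R0 by 5 -> R0=(6,0,0) value=6
Op 7: merge R0<->R1 -> R0=(6,9,0) R1=(6,9,0)
Op 8: inc R1 by 4 -> R1=(6,13,0) value=19
Op 9: inc R0 by 3 -> R0=(9,9,0) value=18
Op 10: inc R1 by 4 -> R1=(6,17,0) value=23
Op 11: merge R0<->R2 -> R0=(9,9,1) R2=(9,9,1)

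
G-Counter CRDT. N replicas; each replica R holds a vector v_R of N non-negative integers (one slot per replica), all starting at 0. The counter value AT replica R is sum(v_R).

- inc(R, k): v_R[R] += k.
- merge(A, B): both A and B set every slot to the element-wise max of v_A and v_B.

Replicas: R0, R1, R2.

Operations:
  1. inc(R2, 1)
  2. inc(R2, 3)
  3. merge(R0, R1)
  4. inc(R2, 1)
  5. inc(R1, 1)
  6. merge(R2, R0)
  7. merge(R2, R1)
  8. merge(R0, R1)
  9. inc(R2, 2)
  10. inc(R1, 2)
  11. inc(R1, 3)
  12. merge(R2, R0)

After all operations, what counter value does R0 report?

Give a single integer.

Answer: 8

Derivation:
Op 1: inc R2 by 1 -> R2=(0,0,1) value=1
Op 2: inc R2 by 3 -> R2=(0,0,4) value=4
Op 3: merge R0<->R1 -> R0=(0,0,0) R1=(0,0,0)
Op 4: inc R2 by 1 -> R2=(0,0,5) value=5
Op 5: inc R1 by 1 -> R1=(0,1,0) value=1
Op 6: merge R2<->R0 -> R2=(0,0,5) R0=(0,0,5)
Op 7: merge R2<->R1 -> R2=(0,1,5) R1=(0,1,5)
Op 8: merge R0<->R1 -> R0=(0,1,5) R1=(0,1,5)
Op 9: inc R2 by 2 -> R2=(0,1,7) value=8
Op 10: inc R1 by 2 -> R1=(0,3,5) value=8
Op 11: inc R1 by 3 -> R1=(0,6,5) value=11
Op 12: merge R2<->R0 -> R2=(0,1,7) R0=(0,1,7)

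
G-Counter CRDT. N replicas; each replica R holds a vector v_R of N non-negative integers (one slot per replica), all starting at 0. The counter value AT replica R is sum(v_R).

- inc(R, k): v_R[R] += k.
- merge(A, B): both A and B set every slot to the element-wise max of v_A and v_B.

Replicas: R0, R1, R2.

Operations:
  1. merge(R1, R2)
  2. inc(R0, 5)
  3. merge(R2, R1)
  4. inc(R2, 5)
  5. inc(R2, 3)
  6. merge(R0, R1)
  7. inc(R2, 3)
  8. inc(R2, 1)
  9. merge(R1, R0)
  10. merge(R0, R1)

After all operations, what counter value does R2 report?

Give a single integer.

Op 1: merge R1<->R2 -> R1=(0,0,0) R2=(0,0,0)
Op 2: inc R0 by 5 -> R0=(5,0,0) value=5
Op 3: merge R2<->R1 -> R2=(0,0,0) R1=(0,0,0)
Op 4: inc R2 by 5 -> R2=(0,0,5) value=5
Op 5: inc R2 by 3 -> R2=(0,0,8) value=8
Op 6: merge R0<->R1 -> R0=(5,0,0) R1=(5,0,0)
Op 7: inc R2 by 3 -> R2=(0,0,11) value=11
Op 8: inc R2 by 1 -> R2=(0,0,12) value=12
Op 9: merge R1<->R0 -> R1=(5,0,0) R0=(5,0,0)
Op 10: merge R0<->R1 -> R0=(5,0,0) R1=(5,0,0)

Answer: 12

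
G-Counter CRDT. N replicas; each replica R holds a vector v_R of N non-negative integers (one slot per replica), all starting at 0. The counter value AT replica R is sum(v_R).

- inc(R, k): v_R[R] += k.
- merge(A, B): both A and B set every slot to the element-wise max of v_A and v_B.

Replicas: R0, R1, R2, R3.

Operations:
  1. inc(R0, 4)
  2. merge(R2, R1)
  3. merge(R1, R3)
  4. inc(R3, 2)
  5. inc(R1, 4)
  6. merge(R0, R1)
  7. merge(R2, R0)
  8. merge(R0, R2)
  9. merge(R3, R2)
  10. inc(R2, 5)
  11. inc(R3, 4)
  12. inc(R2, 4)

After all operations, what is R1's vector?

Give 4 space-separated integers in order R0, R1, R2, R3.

Answer: 4 4 0 0

Derivation:
Op 1: inc R0 by 4 -> R0=(4,0,0,0) value=4
Op 2: merge R2<->R1 -> R2=(0,0,0,0) R1=(0,0,0,0)
Op 3: merge R1<->R3 -> R1=(0,0,0,0) R3=(0,0,0,0)
Op 4: inc R3 by 2 -> R3=(0,0,0,2) value=2
Op 5: inc R1 by 4 -> R1=(0,4,0,0) value=4
Op 6: merge R0<->R1 -> R0=(4,4,0,0) R1=(4,4,0,0)
Op 7: merge R2<->R0 -> R2=(4,4,0,0) R0=(4,4,0,0)
Op 8: merge R0<->R2 -> R0=(4,4,0,0) R2=(4,4,0,0)
Op 9: merge R3<->R2 -> R3=(4,4,0,2) R2=(4,4,0,2)
Op 10: inc R2 by 5 -> R2=(4,4,5,2) value=15
Op 11: inc R3 by 4 -> R3=(4,4,0,6) value=14
Op 12: inc R2 by 4 -> R2=(4,4,9,2) value=19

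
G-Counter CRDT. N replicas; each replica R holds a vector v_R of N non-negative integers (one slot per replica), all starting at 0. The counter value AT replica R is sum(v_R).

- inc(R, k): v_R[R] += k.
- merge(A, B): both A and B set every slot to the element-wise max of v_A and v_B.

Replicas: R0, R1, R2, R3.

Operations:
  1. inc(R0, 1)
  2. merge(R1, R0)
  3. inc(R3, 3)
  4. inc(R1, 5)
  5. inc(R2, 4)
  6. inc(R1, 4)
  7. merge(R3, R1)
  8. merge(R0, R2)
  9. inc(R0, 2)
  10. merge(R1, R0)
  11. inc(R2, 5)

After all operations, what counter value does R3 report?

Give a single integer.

Answer: 13

Derivation:
Op 1: inc R0 by 1 -> R0=(1,0,0,0) value=1
Op 2: merge R1<->R0 -> R1=(1,0,0,0) R0=(1,0,0,0)
Op 3: inc R3 by 3 -> R3=(0,0,0,3) value=3
Op 4: inc R1 by 5 -> R1=(1,5,0,0) value=6
Op 5: inc R2 by 4 -> R2=(0,0,4,0) value=4
Op 6: inc R1 by 4 -> R1=(1,9,0,0) value=10
Op 7: merge R3<->R1 -> R3=(1,9,0,3) R1=(1,9,0,3)
Op 8: merge R0<->R2 -> R0=(1,0,4,0) R2=(1,0,4,0)
Op 9: inc R0 by 2 -> R0=(3,0,4,0) value=7
Op 10: merge R1<->R0 -> R1=(3,9,4,3) R0=(3,9,4,3)
Op 11: inc R2 by 5 -> R2=(1,0,9,0) value=10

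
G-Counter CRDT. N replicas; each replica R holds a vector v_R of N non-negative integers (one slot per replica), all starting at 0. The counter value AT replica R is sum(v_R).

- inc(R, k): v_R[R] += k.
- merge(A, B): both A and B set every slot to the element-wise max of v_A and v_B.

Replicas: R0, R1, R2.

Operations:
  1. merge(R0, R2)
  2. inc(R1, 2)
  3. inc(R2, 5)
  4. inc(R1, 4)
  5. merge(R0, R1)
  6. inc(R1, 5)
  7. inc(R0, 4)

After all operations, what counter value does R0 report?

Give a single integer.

Op 1: merge R0<->R2 -> R0=(0,0,0) R2=(0,0,0)
Op 2: inc R1 by 2 -> R1=(0,2,0) value=2
Op 3: inc R2 by 5 -> R2=(0,0,5) value=5
Op 4: inc R1 by 4 -> R1=(0,6,0) value=6
Op 5: merge R0<->R1 -> R0=(0,6,0) R1=(0,6,0)
Op 6: inc R1 by 5 -> R1=(0,11,0) value=11
Op 7: inc R0 by 4 -> R0=(4,6,0) value=10

Answer: 10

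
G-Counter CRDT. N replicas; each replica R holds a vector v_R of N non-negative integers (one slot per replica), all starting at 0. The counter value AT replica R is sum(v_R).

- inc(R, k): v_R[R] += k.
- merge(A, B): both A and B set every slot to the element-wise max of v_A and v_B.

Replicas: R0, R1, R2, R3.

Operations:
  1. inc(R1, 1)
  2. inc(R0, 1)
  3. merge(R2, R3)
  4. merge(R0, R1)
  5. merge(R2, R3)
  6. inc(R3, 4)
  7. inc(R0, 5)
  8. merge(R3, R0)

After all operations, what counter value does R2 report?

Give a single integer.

Op 1: inc R1 by 1 -> R1=(0,1,0,0) value=1
Op 2: inc R0 by 1 -> R0=(1,0,0,0) value=1
Op 3: merge R2<->R3 -> R2=(0,0,0,0) R3=(0,0,0,0)
Op 4: merge R0<->R1 -> R0=(1,1,0,0) R1=(1,1,0,0)
Op 5: merge R2<->R3 -> R2=(0,0,0,0) R3=(0,0,0,0)
Op 6: inc R3 by 4 -> R3=(0,0,0,4) value=4
Op 7: inc R0 by 5 -> R0=(6,1,0,0) value=7
Op 8: merge R3<->R0 -> R3=(6,1,0,4) R0=(6,1,0,4)

Answer: 0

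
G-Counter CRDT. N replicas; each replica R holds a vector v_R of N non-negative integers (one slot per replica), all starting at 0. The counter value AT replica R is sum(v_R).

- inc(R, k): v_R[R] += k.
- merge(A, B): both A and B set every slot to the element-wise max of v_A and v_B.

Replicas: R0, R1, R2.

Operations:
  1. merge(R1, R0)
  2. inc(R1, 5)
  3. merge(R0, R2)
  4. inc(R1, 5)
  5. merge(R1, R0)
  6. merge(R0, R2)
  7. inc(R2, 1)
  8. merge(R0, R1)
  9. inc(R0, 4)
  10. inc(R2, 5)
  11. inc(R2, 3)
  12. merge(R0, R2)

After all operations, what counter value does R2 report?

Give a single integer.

Op 1: merge R1<->R0 -> R1=(0,0,0) R0=(0,0,0)
Op 2: inc R1 by 5 -> R1=(0,5,0) value=5
Op 3: merge R0<->R2 -> R0=(0,0,0) R2=(0,0,0)
Op 4: inc R1 by 5 -> R1=(0,10,0) value=10
Op 5: merge R1<->R0 -> R1=(0,10,0) R0=(0,10,0)
Op 6: merge R0<->R2 -> R0=(0,10,0) R2=(0,10,0)
Op 7: inc R2 by 1 -> R2=(0,10,1) value=11
Op 8: merge R0<->R1 -> R0=(0,10,0) R1=(0,10,0)
Op 9: inc R0 by 4 -> R0=(4,10,0) value=14
Op 10: inc R2 by 5 -> R2=(0,10,6) value=16
Op 11: inc R2 by 3 -> R2=(0,10,9) value=19
Op 12: merge R0<->R2 -> R0=(4,10,9) R2=(4,10,9)

Answer: 23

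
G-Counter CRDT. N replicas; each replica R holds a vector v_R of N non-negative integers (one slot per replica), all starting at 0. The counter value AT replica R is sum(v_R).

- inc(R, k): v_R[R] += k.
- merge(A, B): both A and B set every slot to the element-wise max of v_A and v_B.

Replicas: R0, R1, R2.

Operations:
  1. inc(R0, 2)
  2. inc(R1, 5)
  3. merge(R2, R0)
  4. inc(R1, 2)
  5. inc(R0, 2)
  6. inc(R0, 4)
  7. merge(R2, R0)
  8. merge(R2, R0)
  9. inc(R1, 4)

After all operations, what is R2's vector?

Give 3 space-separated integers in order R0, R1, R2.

Answer: 8 0 0

Derivation:
Op 1: inc R0 by 2 -> R0=(2,0,0) value=2
Op 2: inc R1 by 5 -> R1=(0,5,0) value=5
Op 3: merge R2<->R0 -> R2=(2,0,0) R0=(2,0,0)
Op 4: inc R1 by 2 -> R1=(0,7,0) value=7
Op 5: inc R0 by 2 -> R0=(4,0,0) value=4
Op 6: inc R0 by 4 -> R0=(8,0,0) value=8
Op 7: merge R2<->R0 -> R2=(8,0,0) R0=(8,0,0)
Op 8: merge R2<->R0 -> R2=(8,0,0) R0=(8,0,0)
Op 9: inc R1 by 4 -> R1=(0,11,0) value=11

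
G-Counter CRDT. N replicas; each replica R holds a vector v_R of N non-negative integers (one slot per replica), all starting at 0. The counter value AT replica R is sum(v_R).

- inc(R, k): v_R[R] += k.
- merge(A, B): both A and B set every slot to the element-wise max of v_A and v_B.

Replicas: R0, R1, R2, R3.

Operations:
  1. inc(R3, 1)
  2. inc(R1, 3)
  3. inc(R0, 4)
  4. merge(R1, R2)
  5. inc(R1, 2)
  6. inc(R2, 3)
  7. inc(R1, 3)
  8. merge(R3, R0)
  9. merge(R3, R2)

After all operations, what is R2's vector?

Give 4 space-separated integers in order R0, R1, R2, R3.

Op 1: inc R3 by 1 -> R3=(0,0,0,1) value=1
Op 2: inc R1 by 3 -> R1=(0,3,0,0) value=3
Op 3: inc R0 by 4 -> R0=(4,0,0,0) value=4
Op 4: merge R1<->R2 -> R1=(0,3,0,0) R2=(0,3,0,0)
Op 5: inc R1 by 2 -> R1=(0,5,0,0) value=5
Op 6: inc R2 by 3 -> R2=(0,3,3,0) value=6
Op 7: inc R1 by 3 -> R1=(0,8,0,0) value=8
Op 8: merge R3<->R0 -> R3=(4,0,0,1) R0=(4,0,0,1)
Op 9: merge R3<->R2 -> R3=(4,3,3,1) R2=(4,3,3,1)

Answer: 4 3 3 1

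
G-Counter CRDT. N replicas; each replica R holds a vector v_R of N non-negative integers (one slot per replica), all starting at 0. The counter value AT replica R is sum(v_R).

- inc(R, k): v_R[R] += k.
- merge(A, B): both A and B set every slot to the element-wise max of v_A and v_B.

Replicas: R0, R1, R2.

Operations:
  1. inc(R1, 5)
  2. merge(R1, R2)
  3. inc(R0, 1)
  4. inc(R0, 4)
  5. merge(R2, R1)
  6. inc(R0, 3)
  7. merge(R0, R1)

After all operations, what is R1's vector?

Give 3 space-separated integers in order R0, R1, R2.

Answer: 8 5 0

Derivation:
Op 1: inc R1 by 5 -> R1=(0,5,0) value=5
Op 2: merge R1<->R2 -> R1=(0,5,0) R2=(0,5,0)
Op 3: inc R0 by 1 -> R0=(1,0,0) value=1
Op 4: inc R0 by 4 -> R0=(5,0,0) value=5
Op 5: merge R2<->R1 -> R2=(0,5,0) R1=(0,5,0)
Op 6: inc R0 by 3 -> R0=(8,0,0) value=8
Op 7: merge R0<->R1 -> R0=(8,5,0) R1=(8,5,0)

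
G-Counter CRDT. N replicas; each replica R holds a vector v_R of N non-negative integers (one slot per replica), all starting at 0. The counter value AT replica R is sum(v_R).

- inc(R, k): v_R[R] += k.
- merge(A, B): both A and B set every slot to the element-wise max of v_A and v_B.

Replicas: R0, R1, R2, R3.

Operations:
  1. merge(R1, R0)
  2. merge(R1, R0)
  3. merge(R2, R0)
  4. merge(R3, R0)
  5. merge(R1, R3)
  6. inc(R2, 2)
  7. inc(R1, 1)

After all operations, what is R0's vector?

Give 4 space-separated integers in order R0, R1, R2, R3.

Op 1: merge R1<->R0 -> R1=(0,0,0,0) R0=(0,0,0,0)
Op 2: merge R1<->R0 -> R1=(0,0,0,0) R0=(0,0,0,0)
Op 3: merge R2<->R0 -> R2=(0,0,0,0) R0=(0,0,0,0)
Op 4: merge R3<->R0 -> R3=(0,0,0,0) R0=(0,0,0,0)
Op 5: merge R1<->R3 -> R1=(0,0,0,0) R3=(0,0,0,0)
Op 6: inc R2 by 2 -> R2=(0,0,2,0) value=2
Op 7: inc R1 by 1 -> R1=(0,1,0,0) value=1

Answer: 0 0 0 0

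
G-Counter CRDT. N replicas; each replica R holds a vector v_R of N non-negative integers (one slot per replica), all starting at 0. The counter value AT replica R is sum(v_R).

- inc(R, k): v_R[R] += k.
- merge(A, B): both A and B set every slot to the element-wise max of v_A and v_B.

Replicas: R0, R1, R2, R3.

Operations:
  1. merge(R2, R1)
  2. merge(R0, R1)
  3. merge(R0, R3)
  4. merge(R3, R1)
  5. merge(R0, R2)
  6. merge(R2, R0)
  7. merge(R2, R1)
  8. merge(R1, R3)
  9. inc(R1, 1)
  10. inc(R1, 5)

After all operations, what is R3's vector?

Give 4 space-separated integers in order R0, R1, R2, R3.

Answer: 0 0 0 0

Derivation:
Op 1: merge R2<->R1 -> R2=(0,0,0,0) R1=(0,0,0,0)
Op 2: merge R0<->R1 -> R0=(0,0,0,0) R1=(0,0,0,0)
Op 3: merge R0<->R3 -> R0=(0,0,0,0) R3=(0,0,0,0)
Op 4: merge R3<->R1 -> R3=(0,0,0,0) R1=(0,0,0,0)
Op 5: merge R0<->R2 -> R0=(0,0,0,0) R2=(0,0,0,0)
Op 6: merge R2<->R0 -> R2=(0,0,0,0) R0=(0,0,0,0)
Op 7: merge R2<->R1 -> R2=(0,0,0,0) R1=(0,0,0,0)
Op 8: merge R1<->R3 -> R1=(0,0,0,0) R3=(0,0,0,0)
Op 9: inc R1 by 1 -> R1=(0,1,0,0) value=1
Op 10: inc R1 by 5 -> R1=(0,6,0,0) value=6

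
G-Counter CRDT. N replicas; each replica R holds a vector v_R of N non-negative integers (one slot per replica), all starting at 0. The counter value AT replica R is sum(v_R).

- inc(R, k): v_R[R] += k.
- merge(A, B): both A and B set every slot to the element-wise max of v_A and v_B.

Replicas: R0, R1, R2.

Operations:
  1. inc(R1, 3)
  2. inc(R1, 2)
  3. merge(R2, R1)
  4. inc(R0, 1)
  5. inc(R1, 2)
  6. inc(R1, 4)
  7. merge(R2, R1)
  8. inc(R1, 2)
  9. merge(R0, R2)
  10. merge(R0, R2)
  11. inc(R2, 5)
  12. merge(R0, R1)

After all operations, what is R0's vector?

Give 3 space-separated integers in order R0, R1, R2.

Answer: 1 13 0

Derivation:
Op 1: inc R1 by 3 -> R1=(0,3,0) value=3
Op 2: inc R1 by 2 -> R1=(0,5,0) value=5
Op 3: merge R2<->R1 -> R2=(0,5,0) R1=(0,5,0)
Op 4: inc R0 by 1 -> R0=(1,0,0) value=1
Op 5: inc R1 by 2 -> R1=(0,7,0) value=7
Op 6: inc R1 by 4 -> R1=(0,11,0) value=11
Op 7: merge R2<->R1 -> R2=(0,11,0) R1=(0,11,0)
Op 8: inc R1 by 2 -> R1=(0,13,0) value=13
Op 9: merge R0<->R2 -> R0=(1,11,0) R2=(1,11,0)
Op 10: merge R0<->R2 -> R0=(1,11,0) R2=(1,11,0)
Op 11: inc R2 by 5 -> R2=(1,11,5) value=17
Op 12: merge R0<->R1 -> R0=(1,13,0) R1=(1,13,0)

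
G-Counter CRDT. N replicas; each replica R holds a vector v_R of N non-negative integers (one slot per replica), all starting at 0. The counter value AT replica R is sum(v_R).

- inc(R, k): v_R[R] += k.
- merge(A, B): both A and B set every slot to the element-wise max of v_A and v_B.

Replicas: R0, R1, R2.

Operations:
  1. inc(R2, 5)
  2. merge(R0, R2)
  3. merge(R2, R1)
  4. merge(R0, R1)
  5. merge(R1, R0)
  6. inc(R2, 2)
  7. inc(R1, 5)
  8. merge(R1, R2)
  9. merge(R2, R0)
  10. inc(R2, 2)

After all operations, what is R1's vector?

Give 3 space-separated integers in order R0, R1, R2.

Op 1: inc R2 by 5 -> R2=(0,0,5) value=5
Op 2: merge R0<->R2 -> R0=(0,0,5) R2=(0,0,5)
Op 3: merge R2<->R1 -> R2=(0,0,5) R1=(0,0,5)
Op 4: merge R0<->R1 -> R0=(0,0,5) R1=(0,0,5)
Op 5: merge R1<->R0 -> R1=(0,0,5) R0=(0,0,5)
Op 6: inc R2 by 2 -> R2=(0,0,7) value=7
Op 7: inc R1 by 5 -> R1=(0,5,5) value=10
Op 8: merge R1<->R2 -> R1=(0,5,7) R2=(0,5,7)
Op 9: merge R2<->R0 -> R2=(0,5,7) R0=(0,5,7)
Op 10: inc R2 by 2 -> R2=(0,5,9) value=14

Answer: 0 5 7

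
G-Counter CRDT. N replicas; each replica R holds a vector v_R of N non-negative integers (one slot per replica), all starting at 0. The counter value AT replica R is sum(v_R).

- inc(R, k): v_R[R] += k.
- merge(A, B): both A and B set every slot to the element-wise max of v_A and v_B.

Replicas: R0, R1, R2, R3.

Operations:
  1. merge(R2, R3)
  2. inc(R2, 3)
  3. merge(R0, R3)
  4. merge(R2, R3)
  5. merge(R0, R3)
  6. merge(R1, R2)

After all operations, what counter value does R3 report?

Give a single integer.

Answer: 3

Derivation:
Op 1: merge R2<->R3 -> R2=(0,0,0,0) R3=(0,0,0,0)
Op 2: inc R2 by 3 -> R2=(0,0,3,0) value=3
Op 3: merge R0<->R3 -> R0=(0,0,0,0) R3=(0,0,0,0)
Op 4: merge R2<->R3 -> R2=(0,0,3,0) R3=(0,0,3,0)
Op 5: merge R0<->R3 -> R0=(0,0,3,0) R3=(0,0,3,0)
Op 6: merge R1<->R2 -> R1=(0,0,3,0) R2=(0,0,3,0)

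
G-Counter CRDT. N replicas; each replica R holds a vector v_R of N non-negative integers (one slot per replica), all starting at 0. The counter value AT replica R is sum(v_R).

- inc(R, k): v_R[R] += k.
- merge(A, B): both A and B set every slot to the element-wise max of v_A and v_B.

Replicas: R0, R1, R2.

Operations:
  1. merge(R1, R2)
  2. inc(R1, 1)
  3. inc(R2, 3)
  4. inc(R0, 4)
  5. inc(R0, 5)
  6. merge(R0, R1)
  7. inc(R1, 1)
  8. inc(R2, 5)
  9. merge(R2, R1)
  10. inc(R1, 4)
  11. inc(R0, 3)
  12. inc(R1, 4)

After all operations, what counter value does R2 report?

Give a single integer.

Op 1: merge R1<->R2 -> R1=(0,0,0) R2=(0,0,0)
Op 2: inc R1 by 1 -> R1=(0,1,0) value=1
Op 3: inc R2 by 3 -> R2=(0,0,3) value=3
Op 4: inc R0 by 4 -> R0=(4,0,0) value=4
Op 5: inc R0 by 5 -> R0=(9,0,0) value=9
Op 6: merge R0<->R1 -> R0=(9,1,0) R1=(9,1,0)
Op 7: inc R1 by 1 -> R1=(9,2,0) value=11
Op 8: inc R2 by 5 -> R2=(0,0,8) value=8
Op 9: merge R2<->R1 -> R2=(9,2,8) R1=(9,2,8)
Op 10: inc R1 by 4 -> R1=(9,6,8) value=23
Op 11: inc R0 by 3 -> R0=(12,1,0) value=13
Op 12: inc R1 by 4 -> R1=(9,10,8) value=27

Answer: 19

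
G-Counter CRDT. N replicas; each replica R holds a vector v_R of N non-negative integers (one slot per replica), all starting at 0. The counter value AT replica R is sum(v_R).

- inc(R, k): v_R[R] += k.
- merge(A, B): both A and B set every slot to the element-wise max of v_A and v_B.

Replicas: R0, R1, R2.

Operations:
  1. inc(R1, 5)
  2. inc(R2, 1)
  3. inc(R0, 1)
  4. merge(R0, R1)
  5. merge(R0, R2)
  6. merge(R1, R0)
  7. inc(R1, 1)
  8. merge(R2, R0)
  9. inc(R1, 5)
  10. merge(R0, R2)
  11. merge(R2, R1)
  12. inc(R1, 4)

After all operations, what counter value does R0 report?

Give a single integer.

Op 1: inc R1 by 5 -> R1=(0,5,0) value=5
Op 2: inc R2 by 1 -> R2=(0,0,1) value=1
Op 3: inc R0 by 1 -> R0=(1,0,0) value=1
Op 4: merge R0<->R1 -> R0=(1,5,0) R1=(1,5,0)
Op 5: merge R0<->R2 -> R0=(1,5,1) R2=(1,5,1)
Op 6: merge R1<->R0 -> R1=(1,5,1) R0=(1,5,1)
Op 7: inc R1 by 1 -> R1=(1,6,1) value=8
Op 8: merge R2<->R0 -> R2=(1,5,1) R0=(1,5,1)
Op 9: inc R1 by 5 -> R1=(1,11,1) value=13
Op 10: merge R0<->R2 -> R0=(1,5,1) R2=(1,5,1)
Op 11: merge R2<->R1 -> R2=(1,11,1) R1=(1,11,1)
Op 12: inc R1 by 4 -> R1=(1,15,1) value=17

Answer: 7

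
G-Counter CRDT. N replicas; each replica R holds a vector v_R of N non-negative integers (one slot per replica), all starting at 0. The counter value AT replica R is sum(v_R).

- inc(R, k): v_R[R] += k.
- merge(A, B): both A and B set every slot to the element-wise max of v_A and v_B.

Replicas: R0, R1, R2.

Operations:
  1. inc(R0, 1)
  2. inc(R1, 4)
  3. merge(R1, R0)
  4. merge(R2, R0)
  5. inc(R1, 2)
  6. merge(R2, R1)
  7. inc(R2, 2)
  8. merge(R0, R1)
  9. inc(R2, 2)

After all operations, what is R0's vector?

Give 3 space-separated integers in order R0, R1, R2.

Op 1: inc R0 by 1 -> R0=(1,0,0) value=1
Op 2: inc R1 by 4 -> R1=(0,4,0) value=4
Op 3: merge R1<->R0 -> R1=(1,4,0) R0=(1,4,0)
Op 4: merge R2<->R0 -> R2=(1,4,0) R0=(1,4,0)
Op 5: inc R1 by 2 -> R1=(1,6,0) value=7
Op 6: merge R2<->R1 -> R2=(1,6,0) R1=(1,6,0)
Op 7: inc R2 by 2 -> R2=(1,6,2) value=9
Op 8: merge R0<->R1 -> R0=(1,6,0) R1=(1,6,0)
Op 9: inc R2 by 2 -> R2=(1,6,4) value=11

Answer: 1 6 0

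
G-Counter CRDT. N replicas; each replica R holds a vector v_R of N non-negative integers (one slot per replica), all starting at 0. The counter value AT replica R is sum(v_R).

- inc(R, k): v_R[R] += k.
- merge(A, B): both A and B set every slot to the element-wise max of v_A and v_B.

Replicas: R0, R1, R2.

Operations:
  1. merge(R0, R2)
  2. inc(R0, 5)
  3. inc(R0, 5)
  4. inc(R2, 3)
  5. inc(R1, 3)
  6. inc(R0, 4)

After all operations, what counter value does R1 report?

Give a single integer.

Op 1: merge R0<->R2 -> R0=(0,0,0) R2=(0,0,0)
Op 2: inc R0 by 5 -> R0=(5,0,0) value=5
Op 3: inc R0 by 5 -> R0=(10,0,0) value=10
Op 4: inc R2 by 3 -> R2=(0,0,3) value=3
Op 5: inc R1 by 3 -> R1=(0,3,0) value=3
Op 6: inc R0 by 4 -> R0=(14,0,0) value=14

Answer: 3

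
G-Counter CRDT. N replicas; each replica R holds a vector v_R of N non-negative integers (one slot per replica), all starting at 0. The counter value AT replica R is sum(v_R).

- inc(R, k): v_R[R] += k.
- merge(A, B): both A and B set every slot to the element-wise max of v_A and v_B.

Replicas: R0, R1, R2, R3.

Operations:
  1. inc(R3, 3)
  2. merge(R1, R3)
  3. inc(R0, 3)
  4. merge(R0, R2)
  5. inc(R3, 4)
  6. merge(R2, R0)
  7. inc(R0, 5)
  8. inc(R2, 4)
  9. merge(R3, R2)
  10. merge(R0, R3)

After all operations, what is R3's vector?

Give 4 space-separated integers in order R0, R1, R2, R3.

Answer: 8 0 4 7

Derivation:
Op 1: inc R3 by 3 -> R3=(0,0,0,3) value=3
Op 2: merge R1<->R3 -> R1=(0,0,0,3) R3=(0,0,0,3)
Op 3: inc R0 by 3 -> R0=(3,0,0,0) value=3
Op 4: merge R0<->R2 -> R0=(3,0,0,0) R2=(3,0,0,0)
Op 5: inc R3 by 4 -> R3=(0,0,0,7) value=7
Op 6: merge R2<->R0 -> R2=(3,0,0,0) R0=(3,0,0,0)
Op 7: inc R0 by 5 -> R0=(8,0,0,0) value=8
Op 8: inc R2 by 4 -> R2=(3,0,4,0) value=7
Op 9: merge R3<->R2 -> R3=(3,0,4,7) R2=(3,0,4,7)
Op 10: merge R0<->R3 -> R0=(8,0,4,7) R3=(8,0,4,7)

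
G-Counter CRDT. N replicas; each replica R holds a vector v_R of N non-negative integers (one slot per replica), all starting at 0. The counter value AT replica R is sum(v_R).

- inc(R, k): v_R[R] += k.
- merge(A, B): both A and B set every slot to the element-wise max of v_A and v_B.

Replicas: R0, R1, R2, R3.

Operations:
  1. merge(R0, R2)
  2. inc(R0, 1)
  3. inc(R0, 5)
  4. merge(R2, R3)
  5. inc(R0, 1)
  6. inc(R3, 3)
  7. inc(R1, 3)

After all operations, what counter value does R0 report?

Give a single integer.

Op 1: merge R0<->R2 -> R0=(0,0,0,0) R2=(0,0,0,0)
Op 2: inc R0 by 1 -> R0=(1,0,0,0) value=1
Op 3: inc R0 by 5 -> R0=(6,0,0,0) value=6
Op 4: merge R2<->R3 -> R2=(0,0,0,0) R3=(0,0,0,0)
Op 5: inc R0 by 1 -> R0=(7,0,0,0) value=7
Op 6: inc R3 by 3 -> R3=(0,0,0,3) value=3
Op 7: inc R1 by 3 -> R1=(0,3,0,0) value=3

Answer: 7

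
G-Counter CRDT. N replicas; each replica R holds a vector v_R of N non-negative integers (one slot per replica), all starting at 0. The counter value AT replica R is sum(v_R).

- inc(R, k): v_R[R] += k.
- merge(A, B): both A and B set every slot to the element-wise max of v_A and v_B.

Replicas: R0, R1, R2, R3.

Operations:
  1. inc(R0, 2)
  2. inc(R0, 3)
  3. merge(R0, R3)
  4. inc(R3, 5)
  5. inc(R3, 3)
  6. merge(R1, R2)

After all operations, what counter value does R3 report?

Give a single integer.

Op 1: inc R0 by 2 -> R0=(2,0,0,0) value=2
Op 2: inc R0 by 3 -> R0=(5,0,0,0) value=5
Op 3: merge R0<->R3 -> R0=(5,0,0,0) R3=(5,0,0,0)
Op 4: inc R3 by 5 -> R3=(5,0,0,5) value=10
Op 5: inc R3 by 3 -> R3=(5,0,0,8) value=13
Op 6: merge R1<->R2 -> R1=(0,0,0,0) R2=(0,0,0,0)

Answer: 13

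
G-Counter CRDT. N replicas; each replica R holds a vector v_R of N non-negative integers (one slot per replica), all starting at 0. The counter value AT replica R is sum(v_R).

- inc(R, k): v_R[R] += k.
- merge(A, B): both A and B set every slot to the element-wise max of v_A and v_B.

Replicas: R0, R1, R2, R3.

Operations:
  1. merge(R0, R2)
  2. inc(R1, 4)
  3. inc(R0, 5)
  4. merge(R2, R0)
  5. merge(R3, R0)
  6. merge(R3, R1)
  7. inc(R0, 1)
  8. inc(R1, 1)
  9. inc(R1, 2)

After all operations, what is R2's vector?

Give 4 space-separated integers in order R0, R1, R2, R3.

Answer: 5 0 0 0

Derivation:
Op 1: merge R0<->R2 -> R0=(0,0,0,0) R2=(0,0,0,0)
Op 2: inc R1 by 4 -> R1=(0,4,0,0) value=4
Op 3: inc R0 by 5 -> R0=(5,0,0,0) value=5
Op 4: merge R2<->R0 -> R2=(5,0,0,0) R0=(5,0,0,0)
Op 5: merge R3<->R0 -> R3=(5,0,0,0) R0=(5,0,0,0)
Op 6: merge R3<->R1 -> R3=(5,4,0,0) R1=(5,4,0,0)
Op 7: inc R0 by 1 -> R0=(6,0,0,0) value=6
Op 8: inc R1 by 1 -> R1=(5,5,0,0) value=10
Op 9: inc R1 by 2 -> R1=(5,7,0,0) value=12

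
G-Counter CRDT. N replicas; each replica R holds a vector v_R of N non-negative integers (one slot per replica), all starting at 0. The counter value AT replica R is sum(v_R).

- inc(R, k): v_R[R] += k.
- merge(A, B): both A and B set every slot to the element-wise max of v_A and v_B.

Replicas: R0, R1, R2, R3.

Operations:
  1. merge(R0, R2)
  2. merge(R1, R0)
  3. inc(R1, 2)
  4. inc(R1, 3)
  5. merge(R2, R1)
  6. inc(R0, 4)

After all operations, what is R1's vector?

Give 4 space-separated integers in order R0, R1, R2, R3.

Op 1: merge R0<->R2 -> R0=(0,0,0,0) R2=(0,0,0,0)
Op 2: merge R1<->R0 -> R1=(0,0,0,0) R0=(0,0,0,0)
Op 3: inc R1 by 2 -> R1=(0,2,0,0) value=2
Op 4: inc R1 by 3 -> R1=(0,5,0,0) value=5
Op 5: merge R2<->R1 -> R2=(0,5,0,0) R1=(0,5,0,0)
Op 6: inc R0 by 4 -> R0=(4,0,0,0) value=4

Answer: 0 5 0 0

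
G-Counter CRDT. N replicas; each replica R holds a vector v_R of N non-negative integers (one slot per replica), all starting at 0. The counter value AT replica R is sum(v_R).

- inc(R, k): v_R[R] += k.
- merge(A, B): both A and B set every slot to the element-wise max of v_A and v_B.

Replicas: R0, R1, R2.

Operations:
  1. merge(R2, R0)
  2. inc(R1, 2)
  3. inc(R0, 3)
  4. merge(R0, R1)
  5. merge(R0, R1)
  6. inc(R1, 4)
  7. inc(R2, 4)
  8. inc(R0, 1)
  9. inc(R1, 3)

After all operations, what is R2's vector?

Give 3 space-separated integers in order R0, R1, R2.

Op 1: merge R2<->R0 -> R2=(0,0,0) R0=(0,0,0)
Op 2: inc R1 by 2 -> R1=(0,2,0) value=2
Op 3: inc R0 by 3 -> R0=(3,0,0) value=3
Op 4: merge R0<->R1 -> R0=(3,2,0) R1=(3,2,0)
Op 5: merge R0<->R1 -> R0=(3,2,0) R1=(3,2,0)
Op 6: inc R1 by 4 -> R1=(3,6,0) value=9
Op 7: inc R2 by 4 -> R2=(0,0,4) value=4
Op 8: inc R0 by 1 -> R0=(4,2,0) value=6
Op 9: inc R1 by 3 -> R1=(3,9,0) value=12

Answer: 0 0 4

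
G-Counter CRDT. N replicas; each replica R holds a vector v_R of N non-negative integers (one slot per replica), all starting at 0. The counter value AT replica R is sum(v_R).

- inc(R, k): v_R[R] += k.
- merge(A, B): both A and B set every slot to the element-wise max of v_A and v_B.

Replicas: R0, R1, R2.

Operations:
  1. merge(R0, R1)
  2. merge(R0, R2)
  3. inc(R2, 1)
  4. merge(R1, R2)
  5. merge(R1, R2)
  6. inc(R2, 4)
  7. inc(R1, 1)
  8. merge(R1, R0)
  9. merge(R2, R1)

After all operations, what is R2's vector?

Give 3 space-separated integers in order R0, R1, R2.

Op 1: merge R0<->R1 -> R0=(0,0,0) R1=(0,0,0)
Op 2: merge R0<->R2 -> R0=(0,0,0) R2=(0,0,0)
Op 3: inc R2 by 1 -> R2=(0,0,1) value=1
Op 4: merge R1<->R2 -> R1=(0,0,1) R2=(0,0,1)
Op 5: merge R1<->R2 -> R1=(0,0,1) R2=(0,0,1)
Op 6: inc R2 by 4 -> R2=(0,0,5) value=5
Op 7: inc R1 by 1 -> R1=(0,1,1) value=2
Op 8: merge R1<->R0 -> R1=(0,1,1) R0=(0,1,1)
Op 9: merge R2<->R1 -> R2=(0,1,5) R1=(0,1,5)

Answer: 0 1 5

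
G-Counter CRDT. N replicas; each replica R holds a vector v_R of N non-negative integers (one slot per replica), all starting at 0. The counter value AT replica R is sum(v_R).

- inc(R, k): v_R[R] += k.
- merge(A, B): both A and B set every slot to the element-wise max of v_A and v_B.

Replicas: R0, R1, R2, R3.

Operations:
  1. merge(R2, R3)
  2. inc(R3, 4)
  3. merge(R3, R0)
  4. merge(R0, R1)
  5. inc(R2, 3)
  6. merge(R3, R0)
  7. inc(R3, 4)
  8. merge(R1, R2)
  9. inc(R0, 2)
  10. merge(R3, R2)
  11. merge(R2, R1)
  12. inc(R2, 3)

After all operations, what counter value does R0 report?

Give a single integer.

Answer: 6

Derivation:
Op 1: merge R2<->R3 -> R2=(0,0,0,0) R3=(0,0,0,0)
Op 2: inc R3 by 4 -> R3=(0,0,0,4) value=4
Op 3: merge R3<->R0 -> R3=(0,0,0,4) R0=(0,0,0,4)
Op 4: merge R0<->R1 -> R0=(0,0,0,4) R1=(0,0,0,4)
Op 5: inc R2 by 3 -> R2=(0,0,3,0) value=3
Op 6: merge R3<->R0 -> R3=(0,0,0,4) R0=(0,0,0,4)
Op 7: inc R3 by 4 -> R3=(0,0,0,8) value=8
Op 8: merge R1<->R2 -> R1=(0,0,3,4) R2=(0,0,3,4)
Op 9: inc R0 by 2 -> R0=(2,0,0,4) value=6
Op 10: merge R3<->R2 -> R3=(0,0,3,8) R2=(0,0,3,8)
Op 11: merge R2<->R1 -> R2=(0,0,3,8) R1=(0,0,3,8)
Op 12: inc R2 by 3 -> R2=(0,0,6,8) value=14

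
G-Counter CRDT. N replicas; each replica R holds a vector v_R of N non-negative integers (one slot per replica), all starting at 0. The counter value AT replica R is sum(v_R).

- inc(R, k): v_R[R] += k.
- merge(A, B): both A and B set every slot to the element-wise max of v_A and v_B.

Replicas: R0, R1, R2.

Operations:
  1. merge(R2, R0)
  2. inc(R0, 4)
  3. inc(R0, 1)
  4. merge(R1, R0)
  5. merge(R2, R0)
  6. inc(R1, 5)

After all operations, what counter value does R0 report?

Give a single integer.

Answer: 5

Derivation:
Op 1: merge R2<->R0 -> R2=(0,0,0) R0=(0,0,0)
Op 2: inc R0 by 4 -> R0=(4,0,0) value=4
Op 3: inc R0 by 1 -> R0=(5,0,0) value=5
Op 4: merge R1<->R0 -> R1=(5,0,0) R0=(5,0,0)
Op 5: merge R2<->R0 -> R2=(5,0,0) R0=(5,0,0)
Op 6: inc R1 by 5 -> R1=(5,5,0) value=10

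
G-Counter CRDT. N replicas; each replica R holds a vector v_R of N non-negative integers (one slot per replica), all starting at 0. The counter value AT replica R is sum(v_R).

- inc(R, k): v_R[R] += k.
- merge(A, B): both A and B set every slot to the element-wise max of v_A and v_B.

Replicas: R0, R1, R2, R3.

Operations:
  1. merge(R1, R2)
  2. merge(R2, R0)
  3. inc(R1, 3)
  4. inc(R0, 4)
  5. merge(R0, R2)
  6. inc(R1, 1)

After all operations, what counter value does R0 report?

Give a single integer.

Answer: 4

Derivation:
Op 1: merge R1<->R2 -> R1=(0,0,0,0) R2=(0,0,0,0)
Op 2: merge R2<->R0 -> R2=(0,0,0,0) R0=(0,0,0,0)
Op 3: inc R1 by 3 -> R1=(0,3,0,0) value=3
Op 4: inc R0 by 4 -> R0=(4,0,0,0) value=4
Op 5: merge R0<->R2 -> R0=(4,0,0,0) R2=(4,0,0,0)
Op 6: inc R1 by 1 -> R1=(0,4,0,0) value=4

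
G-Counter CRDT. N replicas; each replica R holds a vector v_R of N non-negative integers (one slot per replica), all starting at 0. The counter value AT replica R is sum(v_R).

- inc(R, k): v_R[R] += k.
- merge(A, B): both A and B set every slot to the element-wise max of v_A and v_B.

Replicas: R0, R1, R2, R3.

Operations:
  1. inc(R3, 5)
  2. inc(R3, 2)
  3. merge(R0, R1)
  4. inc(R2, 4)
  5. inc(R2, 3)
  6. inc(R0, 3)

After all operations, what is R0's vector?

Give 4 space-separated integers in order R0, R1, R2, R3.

Op 1: inc R3 by 5 -> R3=(0,0,0,5) value=5
Op 2: inc R3 by 2 -> R3=(0,0,0,7) value=7
Op 3: merge R0<->R1 -> R0=(0,0,0,0) R1=(0,0,0,0)
Op 4: inc R2 by 4 -> R2=(0,0,4,0) value=4
Op 5: inc R2 by 3 -> R2=(0,0,7,0) value=7
Op 6: inc R0 by 3 -> R0=(3,0,0,0) value=3

Answer: 3 0 0 0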